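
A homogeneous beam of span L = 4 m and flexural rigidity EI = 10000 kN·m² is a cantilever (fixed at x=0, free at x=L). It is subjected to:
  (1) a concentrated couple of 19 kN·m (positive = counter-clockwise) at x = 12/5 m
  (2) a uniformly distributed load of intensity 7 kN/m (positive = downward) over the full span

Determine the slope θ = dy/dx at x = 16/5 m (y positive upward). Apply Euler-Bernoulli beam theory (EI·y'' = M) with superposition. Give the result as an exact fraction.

θ(16/5) = -2669/937500 rad

Load 1 — applied couple M₀=19 kN·m at a=12/5 m (b=L-a=8/5):
  θ_1 = M₀a/EI  [x>a] = 19·(12/5)/10000 = 57/12500 rad
Load 2 — uniform load w=7 kN/m over full span:
  θ_2 = -wx(x²-3Lx+3L²)/(6EI) = -7·(16/5)·((16/5)²-3·4·(16/5)+3·4²)/(6·10000) = -1736/234375 rad
Superposition: θ = Σ θ_i = -2669/937500 rad ≈ -0.002847 rad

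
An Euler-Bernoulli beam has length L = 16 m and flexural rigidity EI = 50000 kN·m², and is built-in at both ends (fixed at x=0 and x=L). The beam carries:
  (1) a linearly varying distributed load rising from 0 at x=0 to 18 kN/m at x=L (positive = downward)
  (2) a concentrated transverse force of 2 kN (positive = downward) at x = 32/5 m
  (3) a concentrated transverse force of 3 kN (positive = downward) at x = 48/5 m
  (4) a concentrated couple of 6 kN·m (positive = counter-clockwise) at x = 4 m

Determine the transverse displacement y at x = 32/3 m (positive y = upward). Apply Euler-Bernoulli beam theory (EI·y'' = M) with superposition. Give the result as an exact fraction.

Load 1 — triangular load w₀=18 kN/m (0→w₀ over full span):
  y_1 = -w₀x²(L-x)²(x+2L)/(120LEI) = -18·(32/3)²·(16-(32/3))²·((32/3)+2·16)/(120·16·50000) = -32768/1265625 m
Load 2 — point force P=2 kN at a=32/5 m (b=L-a=48/5):
  y_2 = -Pa²(L-x)²(3bL-(3b+a)(L-x))/(6L³EI)  [x>a] = -2·(32/5)²·(16-(32/3))²·(3·(48/5)·16-(3·(48/5)+(32/5))·(16-(32/3)))/(6·16³·50000) = -16384/31640625 m
Load 3 — point force P=3 kN at a=48/5 m (b=L-a=32/5):
  y_3 = -Pa²(L-x)²(3bL-(3b+a)(L-x))/(6L³EI)  [x>a] = -3·(48/5)²·(16-(32/3))²·(3·(32/5)·16-(3·(32/5)+(48/5))·(16-(32/3)))/(6·16³·50000) = -384/390625 m
Load 4 — applied couple M₀=6 kN·m at a=4 m (b=L-a=12):
  y_4 = (R_Ax³/6 - M_Ax²/2 - M₀(x-a)²/2)/EI  [x>a] with R_A=27/64, M_A=-9/8 = ((27/64)·(32/3)³/6 - (-9/8)·(32/3)²/2 - 6·((32/3)-4)²/2)/50000 = 1/3125 m
Superposition: y = Σ y_i = -285521/10546875 m ≈ -0.027072 m

y(32/3) = -285521/10546875 m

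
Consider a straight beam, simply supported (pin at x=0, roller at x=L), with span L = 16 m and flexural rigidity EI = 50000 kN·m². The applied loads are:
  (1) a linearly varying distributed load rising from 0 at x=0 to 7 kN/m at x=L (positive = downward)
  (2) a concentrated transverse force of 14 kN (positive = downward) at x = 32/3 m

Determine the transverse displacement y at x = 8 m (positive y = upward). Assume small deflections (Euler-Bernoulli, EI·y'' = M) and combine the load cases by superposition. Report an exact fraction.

y(8) = -20272/253125 m

Load 1 — triangular load w₀=7 kN/m (0→w₀ over full span):
  y_1 = -w₀x(7L⁴-10L²x²+3x⁴)/(360LEI) = -7·8·(7·16⁴-10·16²·8²+3·8⁴)/(360·16·50000) = -112/1875 m
Load 2 — point force P=14 kN at a=32/3 m (b=L-a=16/3):
  y_2 = -Pbx(L²-b²-x²)/(6LEI)  [x≤a] = -14·(16/3)·8·(16²-(16/3)²-8²)/(6·16·50000) = -5152/253125 m
Superposition: y = Σ y_i = -20272/253125 m ≈ -0.080087 m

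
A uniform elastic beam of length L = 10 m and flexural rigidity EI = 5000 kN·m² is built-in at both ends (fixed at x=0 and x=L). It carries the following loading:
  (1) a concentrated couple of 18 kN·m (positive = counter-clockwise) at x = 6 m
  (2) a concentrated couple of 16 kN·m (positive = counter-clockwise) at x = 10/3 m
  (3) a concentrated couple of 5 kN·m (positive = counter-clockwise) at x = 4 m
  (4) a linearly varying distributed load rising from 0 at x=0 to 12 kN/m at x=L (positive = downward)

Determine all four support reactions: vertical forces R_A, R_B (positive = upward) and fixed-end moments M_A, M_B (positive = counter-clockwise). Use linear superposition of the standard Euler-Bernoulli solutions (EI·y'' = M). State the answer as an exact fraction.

Load 1 — applied couple M₀=18 kN·m at a=6 m (b=L-a=4):
  R_A = 6M₀ab/L³ = 6·18·6·4/10³ = 324/125 kN
  M_A = M₀b(2a-b)/L² = 18·4·(2·6-4)/10² = 144/25 kN·m
  R_B = -6M₀ab/L³ = -6·18·6·4/10³ = -324/125 kN
  M_B = M₀a(2b-a)/L² = 18·6·(2·4-6)/10² = 54/25 kN·m
Load 2 — applied couple M₀=16 kN·m at a=10/3 m (b=L-a=20/3):
  R_A = 6M₀ab/L³ = 6·16·(10/3)·(20/3)/10³ = 32/15 kN
  M_A = M₀b(2a-b)/L² = 16·(20/3)·(2·(10/3)-(20/3))/10² = 0 kN·m
  R_B = -6M₀ab/L³ = -6·16·(10/3)·(20/3)/10³ = -32/15 kN
  M_B = M₀a(2b-a)/L² = 16·(10/3)·(2·(20/3)-(10/3))/10² = 16/3 kN·m
Load 3 — applied couple M₀=5 kN·m at a=4 m (b=L-a=6):
  R_A = 6M₀ab/L³ = 6·5·4·6/10³ = 18/25 kN
  M_A = M₀b(2a-b)/L² = 5·6·(2·4-6)/10² = 3/5 kN·m
  R_B = -6M₀ab/L³ = -6·5·4·6/10³ = -18/25 kN
  M_B = M₀a(2b-a)/L² = 5·4·(2·6-4)/10² = 8/5 kN·m
Load 4 — triangular load w₀=12 kN/m (0→w₀ over full span):
  R_A = 3w₀L/20 = 3·12·10/20 = 18 kN
  M_A = w₀L²/30 = 12·10²/30 = 40 kN·m
  R_B = 7w₀L/20 = 7·12·10/20 = 42 kN
  M_B = -w₀L²/20 = -12·10²/20 = -60 kN·m
Superposition: R_A = 8792/375 kN, M_A = 1159/25 kN·m, R_B = 13708/375 kN, M_B = -3818/75 kN·m

R_A = 8792/375 kN, M_A = 1159/25 kN·m, R_B = 13708/375 kN, M_B = -3818/75 kN·m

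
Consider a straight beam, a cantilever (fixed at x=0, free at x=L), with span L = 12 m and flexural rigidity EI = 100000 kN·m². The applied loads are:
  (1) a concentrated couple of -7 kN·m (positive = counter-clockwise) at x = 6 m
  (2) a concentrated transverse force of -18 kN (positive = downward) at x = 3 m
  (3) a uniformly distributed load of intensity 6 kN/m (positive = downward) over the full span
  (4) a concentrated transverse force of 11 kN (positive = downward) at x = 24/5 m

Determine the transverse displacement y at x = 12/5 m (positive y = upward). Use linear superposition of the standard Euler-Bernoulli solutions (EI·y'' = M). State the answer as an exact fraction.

Load 1 — applied couple M₀=-7 kN·m at a=6 m (b=L-a=6):
  y_1 = M₀x²/(2EI)  [x≤a] = (-7)·(12/5)²/(2·100000) = -63/312500 m
Load 2 — point force P=-18 kN at a=3 m (b=L-a=9):
  y_2 = -Px²(3a-x)/(6EI)  [x≤a] = -(-18)·(12/5)²·(3·3-(12/5))/(6·100000) = 891/781250 m
Load 3 — uniform load w=6 kN/m over full span:
  y_3 = -wx²(x²-4Lx+6L²)/(24EI) = -6·(12/5)²·((12/5)²-4·12·(12/5)+6·12²)/(24·100000) = -21222/1953125 m
Load 4 — point force P=11 kN at a=24/5 m (b=L-a=36/5):
  y_4 = -Px²(3a-x)/(6EI)  [x≤a] = -11·(12/5)²·(3·(24/5)-(12/5))/(6·100000) = -99/78125 m
Superposition: y = Σ y_i = -87453/7812500 m ≈ -0.011194 m

y(12/5) = -87453/7812500 m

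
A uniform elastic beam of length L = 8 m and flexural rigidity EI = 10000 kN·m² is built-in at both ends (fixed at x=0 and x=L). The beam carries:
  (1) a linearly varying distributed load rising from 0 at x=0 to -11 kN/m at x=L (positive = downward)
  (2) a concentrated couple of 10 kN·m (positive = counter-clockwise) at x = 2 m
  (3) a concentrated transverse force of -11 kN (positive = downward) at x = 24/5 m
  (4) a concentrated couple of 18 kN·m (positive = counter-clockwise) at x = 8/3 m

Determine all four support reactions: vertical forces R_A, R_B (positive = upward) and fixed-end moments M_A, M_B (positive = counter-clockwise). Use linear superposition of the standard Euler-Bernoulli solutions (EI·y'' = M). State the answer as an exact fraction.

Load 1 — triangular load w₀=-11 kN/m (0→w₀ over full span):
  R_A = 3w₀L/20 = 3·(-11)·8/20 = -66/5 kN
  M_A = w₀L²/30 = (-11)·8²/30 = -352/15 kN·m
  R_B = 7w₀L/20 = 7·(-11)·8/20 = -154/5 kN
  M_B = -w₀L²/20 = -(-11)·8²/20 = 176/5 kN·m
Load 2 — applied couple M₀=10 kN·m at a=2 m (b=L-a=6):
  R_A = 6M₀ab/L³ = 6·10·2·6/8³ = 45/32 kN
  M_A = M₀b(2a-b)/L² = 10·6·(2·2-6)/8² = -15/8 kN·m
  R_B = -6M₀ab/L³ = -6·10·2·6/8³ = -45/32 kN
  M_B = M₀a(2b-a)/L² = 10·2·(2·6-2)/8² = 25/8 kN·m
Load 3 — point force P=-11 kN at a=24/5 m (b=L-a=16/5):
  R_A = Pb²(3a+b)/L³ = (-11)·(16/5)²·(3·(24/5)+(16/5))/8³ = -484/125 kN
  M_A = Pab²/L² = (-11)·(24/5)·(16/5)²/8² = -1056/125 kN·m
  R_B = Pa²(a+3b)/L³ = (-11)·(24/5)²·((24/5)+3·(16/5))/8³ = -891/125 kN
  M_B = -Pa²b/L² = -(-11)·(24/5)²·(16/5)/8² = 1584/125 kN·m
Load 4 — applied couple M₀=18 kN·m at a=8/3 m (b=L-a=16/3):
  R_A = 6M₀ab/L³ = 6·18·(8/3)·(16/3)/8³ = 3 kN
  M_A = M₀b(2a-b)/L² = 18·(16/3)·(2·(8/3)-(16/3))/8² = 0 kN·m
  R_B = -6M₀ab/L³ = -6·18·(8/3)·(16/3)/8³ = -3 kN
  M_B = M₀a(2b-a)/L² = 18·(8/3)·(2·(16/3)-(8/3))/8² = 6 kN·m
Superposition: R_A = -50663/4000 kN, M_A = -101369/3000 kN·m, R_B = -169337/4000 kN, M_B = 56997/1000 kN·m

R_A = -50663/4000 kN, M_A = -101369/3000 kN·m, R_B = -169337/4000 kN, M_B = 56997/1000 kN·m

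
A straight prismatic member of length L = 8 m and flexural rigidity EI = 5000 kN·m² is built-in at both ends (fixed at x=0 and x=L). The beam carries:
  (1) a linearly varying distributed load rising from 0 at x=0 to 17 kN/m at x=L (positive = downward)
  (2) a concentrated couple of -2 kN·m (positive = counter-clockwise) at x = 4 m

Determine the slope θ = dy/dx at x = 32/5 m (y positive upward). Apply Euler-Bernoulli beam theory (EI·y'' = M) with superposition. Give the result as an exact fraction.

Load 1 — triangular load w₀=17 kN/m (0→w₀ over full span):
  θ_1 = -w₀(2x(L-x)(L-2x)(x+2L)+x²(L-x)²)/(120LEI) = -17·(2·(32/5)·(8-(32/5))·(8-2·(32/5))·((32/5)+2·8)+(32/5)²·(8-(32/5))²)/(120·8·5000) = 8704/1171875 rad
Load 2 — applied couple M₀=-2 kN·m at a=4 m (b=L-a=4):
  θ_2 = (R_Ax²/2 - M_Ax - M₀(x-a))/EI  [x>a] with R_A=-3/8, M_A=-1/2 = ((-3/8)·(32/5)²/2 - (-1/2)·(32/5) - (-2)·((32/5)-4))/5000 = 1/15625 rad
Superposition: θ = Σ θ_i = 8779/1171875 rad ≈ 0.007491 rad

θ(32/5) = 8779/1171875 rad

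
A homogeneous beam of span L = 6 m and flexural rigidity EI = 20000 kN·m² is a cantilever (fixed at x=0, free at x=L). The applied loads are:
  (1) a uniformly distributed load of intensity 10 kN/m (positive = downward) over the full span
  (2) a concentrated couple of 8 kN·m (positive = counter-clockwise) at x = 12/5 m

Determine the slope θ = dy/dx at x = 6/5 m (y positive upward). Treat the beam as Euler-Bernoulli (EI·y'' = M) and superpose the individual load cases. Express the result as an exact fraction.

θ(6/5) = -519/62500 rad

Load 1 — uniform load w=10 kN/m over full span:
  θ_1 = -wx(x²-3Lx+3L²)/(6EI) = -10·(6/5)·((6/5)²-3·6·(6/5)+3·6²)/(6·20000) = -549/62500 rad
Load 2 — applied couple M₀=8 kN·m at a=12/5 m (b=L-a=18/5):
  θ_2 = M₀x/EI  [x≤a] = 8·(6/5)/20000 = 3/6250 rad
Superposition: θ = Σ θ_i = -519/62500 rad ≈ -0.008304 rad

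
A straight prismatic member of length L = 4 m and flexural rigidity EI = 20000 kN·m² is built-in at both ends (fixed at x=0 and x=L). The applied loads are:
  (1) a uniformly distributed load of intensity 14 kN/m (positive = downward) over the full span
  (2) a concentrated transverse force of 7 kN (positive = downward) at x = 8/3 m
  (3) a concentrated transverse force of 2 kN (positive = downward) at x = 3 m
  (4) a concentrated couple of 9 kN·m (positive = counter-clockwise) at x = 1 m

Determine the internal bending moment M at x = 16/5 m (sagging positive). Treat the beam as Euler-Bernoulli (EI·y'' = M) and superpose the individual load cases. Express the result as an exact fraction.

M(16/5) = 319/1200 kN·m

Load 1 — uniform load w=14 kN/m over full span:
  M_1 = wLx/2 - wL²/12 - wx²/2 = 14·4·(16/5)/2 - 14·4²/12 - 14·(16/5)²/2 = -56/75 kN·m
Load 2 — point force P=7 kN at a=8/3 m (b=L-a=4/3):
  M_2 = Pa²(a+3b)(L-x)/L³ - Pa²b/L²  [x>a] = 7·(8/3)²·((8/3)+3·(4/3))·(4-(16/5))/4³ - 7·(8/3)²·(4/3)/4² = 0 kN·m
Load 3 — point force P=2 kN at a=3 m (b=L-a=1):
  M_3 = Pa²(a+3b)(L-x)/L³ - Pa²b/L²  [x>a] = 2·3²·(3+3·1)·(4-(16/5))/4³ - 2·3²·1/4² = 9/40 kN·m
Load 4 — applied couple M₀=9 kN·m at a=1 m (b=L-a=3):
  M_4 = R_Ax - M_A - M₀  [x>a] with R_A=81/32, M_A=-27/16 = (81/32)·(16/5) - (-27/16) - 9 = 63/80 kN·m
Superposition: M = Σ M_i = 319/1200 kN·m ≈ 0.265833 kN·m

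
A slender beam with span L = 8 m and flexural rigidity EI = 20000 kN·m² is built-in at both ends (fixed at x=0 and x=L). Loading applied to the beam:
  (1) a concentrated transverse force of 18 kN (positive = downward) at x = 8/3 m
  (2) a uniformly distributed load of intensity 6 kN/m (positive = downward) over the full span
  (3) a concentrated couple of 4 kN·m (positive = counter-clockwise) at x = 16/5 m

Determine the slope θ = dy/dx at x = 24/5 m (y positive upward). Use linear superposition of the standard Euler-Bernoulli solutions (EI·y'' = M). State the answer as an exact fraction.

θ(24/5) = 432/390625 rad

Load 1 — point force P=18 kN at a=8/3 m (b=L-a=16/3):
  θ_1 = Pa²(L-x)(2bL-(3b+a)(L-x))/(2L³EI)  [x>a] = 18·(8/3)²·(8-(24/5))·(2·(16/3)·8-(3·(16/3)+(8/3))·(8-(24/5)))/(2·8³·20000) = 8/15625 rad
Load 2 — uniform load w=6 kN/m over full span:
  θ_2 = -wx(L-x)(L-2x)/(12EI) = -6·(24/5)·(8-(24/5))·(8-2·(24/5))/(12·20000) = 48/78125 rad
Load 3 — applied couple M₀=4 kN·m at a=16/5 m (b=L-a=24/5):
  θ_3 = (R_Ax²/2 - M_Ax - M₀(x-a))/EI  [x>a] with R_A=18/25, M_A=12/25 = ((18/25)·(24/5)²/2 - (12/25)·(24/5) - 4·((24/5)-(16/5)))/20000 = -8/390625 rad
Superposition: θ = Σ θ_i = 432/390625 rad ≈ 0.001106 rad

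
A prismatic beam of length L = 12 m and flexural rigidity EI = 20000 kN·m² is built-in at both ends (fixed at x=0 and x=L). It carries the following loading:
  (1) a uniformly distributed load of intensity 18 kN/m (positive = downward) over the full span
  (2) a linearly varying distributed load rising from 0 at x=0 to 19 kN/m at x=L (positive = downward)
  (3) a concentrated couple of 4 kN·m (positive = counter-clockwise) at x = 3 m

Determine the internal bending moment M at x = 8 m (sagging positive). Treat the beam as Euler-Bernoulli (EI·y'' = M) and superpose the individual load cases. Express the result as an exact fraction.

Load 1 — uniform load w=18 kN/m over full span:
  M_1 = wLx/2 - wL²/12 - wx²/2 = 18·12·8/2 - 18·12²/12 - 18·8²/2 = 72 kN·m
Load 2 — triangular load w₀=19 kN/m (0→w₀ over full span):
  M_2 = 3w₀Lx/20 - w₀L²/30 - w₀x³/(6L) = 3·19·12·8/20 - 19·12²/30 - 19·8³/(6·12) = 2128/45 kN·m
Load 3 — applied couple M₀=4 kN·m at a=3 m (b=L-a=9):
  M_3 = R_Ax - M_A - M₀  [x>a] with R_A=3/8, M_A=-3/4 = (3/8)·8 - (-3/4) - 4 = -1/4 kN·m
Superposition: M = Σ M_i = 21427/180 kN·m ≈ 119.038889 kN·m

M(8) = 21427/180 kN·m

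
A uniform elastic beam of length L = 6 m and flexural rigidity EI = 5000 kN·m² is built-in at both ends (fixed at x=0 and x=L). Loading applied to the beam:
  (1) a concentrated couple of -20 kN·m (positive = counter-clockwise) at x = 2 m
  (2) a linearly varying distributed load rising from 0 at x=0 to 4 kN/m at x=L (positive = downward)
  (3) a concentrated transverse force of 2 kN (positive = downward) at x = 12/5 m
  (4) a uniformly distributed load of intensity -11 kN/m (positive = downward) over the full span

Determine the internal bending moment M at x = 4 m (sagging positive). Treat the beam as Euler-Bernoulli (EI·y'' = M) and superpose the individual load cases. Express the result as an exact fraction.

M(4) = -6787/1125 kN·m

Load 1 — applied couple M₀=-20 kN·m at a=2 m (b=L-a=4):
  M_1 = R_Ax - M_A - M₀  [x>a] with R_A=-40/9, M_A=0 = (-40/9)·4 - 0 - (-20) = 20/9 kN·m
Load 2 — triangular load w₀=4 kN/m (0→w₀ over full span):
  M_2 = 3w₀Lx/20 - w₀L²/30 - w₀x³/(6L) = 3·4·6·4/20 - 4·6²/30 - 4·4³/(6·6) = 112/45 kN·m
Load 3 — point force P=2 kN at a=12/5 m (b=L-a=18/5):
  M_3 = Pa²(a+3b)(L-x)/L³ - Pa²b/L²  [x>a] = 2·(12/5)²·((12/5)+3·(18/5))·(6-4)/6³ - 2·(12/5)²·(18/5)/6² = 32/125 kN·m
Load 4 — uniform load w=-11 kN/m over full span:
  M_4 = wLx/2 - wL²/12 - wx²/2 = (-11)·6·4/2 - (-11)·6²/12 - (-11)·4²/2 = -11 kN·m
Superposition: M = Σ M_i = -6787/1125 kN·m ≈ -6.032889 kN·m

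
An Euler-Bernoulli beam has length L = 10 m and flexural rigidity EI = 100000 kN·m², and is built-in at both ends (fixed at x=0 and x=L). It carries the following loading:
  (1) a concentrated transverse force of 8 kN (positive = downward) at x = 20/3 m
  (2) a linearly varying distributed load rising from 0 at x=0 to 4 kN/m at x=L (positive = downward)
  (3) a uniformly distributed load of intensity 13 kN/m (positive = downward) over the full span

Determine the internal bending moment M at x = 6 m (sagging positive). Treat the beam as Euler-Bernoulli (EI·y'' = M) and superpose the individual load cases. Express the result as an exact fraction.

Load 1 — point force P=8 kN at a=20/3 m (b=L-a=10/3):
  M_1 = Pb²(3a+b)x/L³ - Pab²/L²  [x≤a] = 8·(10/3)²·(3·(20/3)+(10/3))·6/10³ - 8·(20/3)·(10/3)²/10² = 176/27 kN·m
Load 2 — triangular load w₀=4 kN/m (0→w₀ over full span):
  M_2 = 3w₀Lx/20 - w₀L²/30 - w₀x³/(6L) = 3·4·10·6/20 - 4·10²/30 - 4·6³/(6·10) = 124/15 kN·m
Load 3 — uniform load w=13 kN/m over full span:
  M_3 = wLx/2 - wL²/12 - wx²/2 = 13·10·6/2 - 13·10²/12 - 13·6²/2 = 143/3 kN·m
Superposition: M = Σ M_i = 8431/135 kN·m ≈ 62.451852 kN·m

M(6) = 8431/135 kN·m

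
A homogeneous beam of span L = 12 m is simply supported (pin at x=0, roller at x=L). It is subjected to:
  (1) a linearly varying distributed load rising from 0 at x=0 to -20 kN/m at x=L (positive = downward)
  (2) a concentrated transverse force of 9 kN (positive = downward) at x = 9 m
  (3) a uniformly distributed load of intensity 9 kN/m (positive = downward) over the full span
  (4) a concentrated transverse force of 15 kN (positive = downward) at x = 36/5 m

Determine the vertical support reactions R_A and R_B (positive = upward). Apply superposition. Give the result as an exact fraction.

Load 1 — triangular load w₀=-20 kN/m (0→w₀ over full span):
  R_A = w₀L/6 = (-20)·12/6 = -40 kN
  R_B = w₀L/3 = (-20)·12/3 = -80 kN
Load 2 — point force P=9 kN at a=9 m (b=L-a=3):
  R_A = Pb/L = 9·3/12 = 9/4 kN
  R_B = Pa/L = 9·9/12 = 27/4 kN
Load 3 — uniform load w=9 kN/m over full span:
  R_A = wL/2 = 9·12/2 = 54 kN
  R_B = wL/2 = 9·12/2 = 54 kN
Load 4 — point force P=15 kN at a=36/5 m (b=L-a=24/5):
  R_A = Pb/L = 15·(24/5)/12 = 6 kN
  R_B = Pa/L = 15·(36/5)/12 = 9 kN
Superposition: R_A = 89/4 kN, R_B = -41/4 kN

R_A = 89/4 kN, R_B = -41/4 kN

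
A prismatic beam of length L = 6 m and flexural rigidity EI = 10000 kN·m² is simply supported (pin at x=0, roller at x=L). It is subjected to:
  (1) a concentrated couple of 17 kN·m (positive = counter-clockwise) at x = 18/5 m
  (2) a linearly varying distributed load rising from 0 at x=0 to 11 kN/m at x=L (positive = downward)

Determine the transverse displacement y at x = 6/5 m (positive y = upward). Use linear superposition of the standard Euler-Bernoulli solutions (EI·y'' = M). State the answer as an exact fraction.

Load 1 — applied couple M₀=17 kN·m at a=18/5 m (b=L-a=12/5):
  y_1 = (M₀x³/(6L)+C₁x)/EI  [x≤a] with C₁=M₀(3b²-L²)/(6L)=-221/25 = (17·(6/5)³/(6·6)+(-221/25)·(6/5))/10000 = -153/156250 m
Load 2 — triangular load w₀=11 kN/m (0→w₀ over full span):
  y_2 = -w₀x(7L⁴-10L²x²+3x⁴)/(360LEI) = -11·(6/5)·(7·6⁴-10·6²·(6/5)²+3·(6/5)⁴)/(360·6·10000) = -51084/9765625 m
Superposition: y = Σ y_i = -121293/19531250 m ≈ -0.006210 m

y(6/5) = -121293/19531250 m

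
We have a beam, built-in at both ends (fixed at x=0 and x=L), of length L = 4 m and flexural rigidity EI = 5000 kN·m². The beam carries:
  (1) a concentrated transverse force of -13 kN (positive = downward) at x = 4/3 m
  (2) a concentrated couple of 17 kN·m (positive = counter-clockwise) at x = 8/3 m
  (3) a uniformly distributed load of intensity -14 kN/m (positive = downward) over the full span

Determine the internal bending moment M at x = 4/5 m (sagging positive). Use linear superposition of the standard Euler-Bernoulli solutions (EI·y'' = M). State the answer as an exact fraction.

Load 1 — point force P=-13 kN at a=4/3 m (b=L-a=8/3):
  M_1 = Pb²(3a+b)x/L³ - Pab²/L²  [x≤a] = (-13)·(8/3)²·(3·(4/3)+(8/3))·(4/5)/4³ - (-13)·(4/3)·(8/3)²/4² = 0 kN·m
Load 2 — applied couple M₀=17 kN·m at a=8/3 m (b=L-a=4/3):
  M_2 = R_Ax - M_A  [x≤a] with R_A=17/3, M_A=17/3 = (17/3)·(4/5) - (17/3) = -17/15 kN·m
Load 3 — uniform load w=-14 kN/m over full span:
  M_3 = wLx/2 - wL²/12 - wx²/2 = (-14)·4·(4/5)/2 - (-14)·4²/12 - (-14)·(4/5)²/2 = 56/75 kN·m
Superposition: M = Σ M_i = -29/75 kN·m ≈ -0.386667 kN·m

M(4/5) = -29/75 kN·m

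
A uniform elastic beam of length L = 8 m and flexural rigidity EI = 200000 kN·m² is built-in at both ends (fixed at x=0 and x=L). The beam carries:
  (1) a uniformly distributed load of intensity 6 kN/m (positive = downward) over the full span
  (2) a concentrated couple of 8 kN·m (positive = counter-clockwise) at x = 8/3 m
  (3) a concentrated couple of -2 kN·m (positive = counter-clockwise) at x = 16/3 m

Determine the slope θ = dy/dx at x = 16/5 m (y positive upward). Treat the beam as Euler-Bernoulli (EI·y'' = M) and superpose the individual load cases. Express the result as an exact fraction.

θ(16/5) = -109/2343750 rad

Load 1 — uniform load w=6 kN/m over full span:
  θ_1 = -wx(L-x)(L-2x)/(12EI) = -6·(16/5)·(8-(16/5))·(8-2·(16/5))/(12·200000) = -24/390625 rad
Load 2 — applied couple M₀=8 kN·m at a=8/3 m (b=L-a=16/3):
  θ_2 = (R_Ax²/2 - M_Ax - M₀(x-a))/EI  [x>a] with R_A=4/3, M_A=0 = ((4/3)·(16/5)²/2 - 0·(16/5) - 8·((16/5)-(8/3)))/200000 = 1/78125 rad
Load 3 — applied couple M₀=-2 kN·m at a=16/3 m (b=L-a=8/3):
  θ_3 = (R_Ax²/2 - M_Ax)/EI  [x≤a] with R_A=-1/3, M_A=-2/3 = ((-1/3)·(16/5)²/2 - (-2/3)·(16/5))/200000 = 1/468750 rad
Superposition: θ = Σ θ_i = -109/2343750 rad ≈ -0.000047 rad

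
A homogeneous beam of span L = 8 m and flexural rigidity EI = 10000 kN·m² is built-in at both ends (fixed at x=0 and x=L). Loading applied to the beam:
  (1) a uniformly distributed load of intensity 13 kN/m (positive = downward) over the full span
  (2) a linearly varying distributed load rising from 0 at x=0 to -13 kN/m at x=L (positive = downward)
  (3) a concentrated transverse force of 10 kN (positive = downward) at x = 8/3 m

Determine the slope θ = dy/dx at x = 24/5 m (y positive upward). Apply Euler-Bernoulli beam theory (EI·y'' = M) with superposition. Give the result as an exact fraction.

Load 1 — uniform load w=13 kN/m over full span:
  θ_1 = -wx(L-x)(L-2x)/(12EI) = -13·(24/5)·(8-(24/5))·(8-2·(24/5))/(12·10000) = 208/78125 rad
Load 2 — triangular load w₀=-13 kN/m (0→w₀ over full span):
  θ_2 = -w₀(2x(L-x)(L-2x)(x+2L)+x²(L-x)²)/(120LEI) = -(-13)·(2·(24/5)·(8-(24/5))·(8-2·(24/5))·((24/5)+2·8)+(24/5)²·(8-(24/5))²)/(120·8·10000) = -416/390625 rad
Load 3 — point force P=10 kN at a=8/3 m (b=L-a=16/3):
  θ_3 = Pa²(L-x)(2bL-(3b+a)(L-x))/(2L³EI)  [x>a] = 10·(8/3)²·(8-(24/5))·(2·(16/3)·8-(3·(16/3)+(8/3))·(8-(24/5)))/(2·8³·10000) = 16/28125 rad
Superposition: θ = Σ θ_i = 7616/3515625 rad ≈ 0.002166 rad

θ(24/5) = 7616/3515625 rad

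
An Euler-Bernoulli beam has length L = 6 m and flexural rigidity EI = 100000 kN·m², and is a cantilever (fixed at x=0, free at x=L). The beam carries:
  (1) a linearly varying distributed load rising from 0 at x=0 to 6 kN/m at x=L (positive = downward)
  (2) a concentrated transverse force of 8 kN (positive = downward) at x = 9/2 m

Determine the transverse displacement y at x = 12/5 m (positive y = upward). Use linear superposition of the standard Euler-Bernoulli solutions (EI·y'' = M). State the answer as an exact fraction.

y(12/5) = -122949/48828125 m

Load 1 — triangular load w₀=6 kN/m (0→w₀ over full span):
  y_1 = (w₀Lx³/12-w₀L²x²/6-w₀x⁵/(120L))/EI = (6·6·(12/5)³/12-6·6²·(12/5)²/6-6·(12/5)⁵/(120·6))/100000 = -81324/48828125 m
Load 2 — point force P=8 kN at a=9/2 m (b=L-a=3/2):
  y_2 = -Px²(3a-x)/(6EI)  [x≤a] = -8·(12/5)²·(3·(9/2)-(12/5))/(6·100000) = -333/390625 m
Superposition: y = Σ y_i = -122949/48828125 m ≈ -0.002518 m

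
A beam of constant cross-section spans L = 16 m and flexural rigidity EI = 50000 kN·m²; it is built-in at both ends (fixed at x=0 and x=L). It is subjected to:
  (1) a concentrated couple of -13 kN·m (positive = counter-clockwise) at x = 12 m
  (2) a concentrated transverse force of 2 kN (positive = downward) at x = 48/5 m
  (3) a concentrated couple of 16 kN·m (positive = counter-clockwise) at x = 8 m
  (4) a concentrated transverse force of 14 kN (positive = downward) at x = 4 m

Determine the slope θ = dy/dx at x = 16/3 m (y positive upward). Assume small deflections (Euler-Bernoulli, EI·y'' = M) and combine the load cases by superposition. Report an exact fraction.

θ(16/3) = -1903/9375000 rad

Load 1 — applied couple M₀=-13 kN·m at a=12 m (b=L-a=4):
  θ_1 = (R_Ax²/2 - M_Ax)/EI  [x≤a] with R_A=-117/128, M_A=-65/16 = ((-117/128)·(16/3)²/2 - (-65/16)·(16/3))/50000 = 13/75000 rad
Load 2 — point force P=2 kN at a=48/5 m (b=L-a=32/5):
  θ_2 = -Pb²x(2aL-(3a+b)x)/(2L³EI)  [x≤a] = -2·(32/5)²·(16/3)·(2·(48/5)·16-(3·(48/5)+(32/5))·(16/3))/(2·16³·50000) = -448/3515625 rad
Load 3 — applied couple M₀=16 kN·m at a=8 m (b=L-a=8):
  θ_3 = (R_Ax²/2 - M_Ax)/EI  [x≤a] with R_A=3/2, M_A=4 = ((3/2)·(16/3)²/2 - 4·(16/3))/50000 = 0 rad
Load 4 — point force P=14 kN at a=4 m (b=L-a=12):
  θ_4 = Pa²(L-x)(2bL-(3b+a)(L-x))/(2L³EI)  [x>a] = 14·4²·(16-(16/3))·(2·12·16-(3·12+4)·(16-(16/3)))/(2·16³·50000) = -7/28125 rad
Superposition: θ = Σ θ_i = -1903/9375000 rad ≈ -0.000203 rad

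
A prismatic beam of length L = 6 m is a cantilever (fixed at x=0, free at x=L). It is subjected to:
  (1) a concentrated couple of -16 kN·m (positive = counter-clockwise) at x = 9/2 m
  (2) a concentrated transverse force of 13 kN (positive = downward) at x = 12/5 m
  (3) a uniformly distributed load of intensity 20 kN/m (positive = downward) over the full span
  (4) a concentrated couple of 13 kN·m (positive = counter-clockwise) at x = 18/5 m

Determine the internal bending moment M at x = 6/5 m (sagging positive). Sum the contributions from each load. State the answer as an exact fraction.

Load 1 — applied couple M₀=-16 kN·m at a=9/2 m (b=L-a=3/2):
  M_1 = M₀  [x≤a] = (-16) = -16 kN·m
Load 2 — point force P=13 kN at a=12/5 m (b=L-a=18/5):
  M_2 = -P(a-x)  [x≤a] = -13·((12/5)-(6/5)) = -78/5 kN·m
Load 3 — uniform load w=20 kN/m over full span:
  M_3 = -w(L-x)²/2 = -20·(6-(6/5))²/2 = -1152/5 kN·m
Load 4 — applied couple M₀=13 kN·m at a=18/5 m (b=L-a=12/5):
  M_4 = M₀  [x≤a] = 13 = 13 kN·m
Superposition: M = Σ M_i = -249 kN·m ≈ -249.000000 kN·m

M(6/5) = -249 kN·m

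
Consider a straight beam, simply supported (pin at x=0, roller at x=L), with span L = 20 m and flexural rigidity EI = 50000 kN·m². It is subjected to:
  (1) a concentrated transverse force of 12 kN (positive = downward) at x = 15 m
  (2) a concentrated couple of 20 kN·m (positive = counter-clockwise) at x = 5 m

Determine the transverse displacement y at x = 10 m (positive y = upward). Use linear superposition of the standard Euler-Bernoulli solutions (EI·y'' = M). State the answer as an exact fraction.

Load 1 — point force P=12 kN at a=15 m (b=L-a=5):
  y_1 = -Pbx(L²-b²-x²)/(6LEI)  [x≤a] = -12·5·10·(20²-5²-10²)/(6·20·50000) = -11/400 m
Load 2 — applied couple M₀=20 kN·m at a=5 m (b=L-a=15):
  y_2 = (M₀x³/(6L)-M₀(x-a)²/2+C₁x)/EI  [x>a] with C₁=M₀(3b²-L²)/(6L)=275/6 = (20·10³/(6·20)-20·(10-5)²/2+(275/6)·10)/50000 = 3/400 m
Superposition: y = Σ y_i = -1/50 m ≈ -0.020000 m

y(10) = -1/50 m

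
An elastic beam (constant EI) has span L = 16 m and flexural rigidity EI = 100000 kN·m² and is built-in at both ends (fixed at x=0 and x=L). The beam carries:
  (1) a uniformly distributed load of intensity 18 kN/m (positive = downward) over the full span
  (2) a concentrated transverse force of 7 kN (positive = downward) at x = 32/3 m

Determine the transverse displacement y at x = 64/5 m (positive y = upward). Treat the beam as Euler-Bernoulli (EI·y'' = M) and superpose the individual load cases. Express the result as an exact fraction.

Load 1 — uniform load w=18 kN/m over full span:
  y_1 = -wx²(L-x)²/(24EI) = -18·(64/5)²·(16-(64/5))²/(24·100000) = -24576/1953125 m
Load 2 — point force P=7 kN at a=32/3 m (b=L-a=16/3):
  y_2 = -Pa²(L-x)²(3bL-(3b+a)(L-x))/(6L³EI)  [x>a] = -7·(32/3)²·(16-(64/5))²·(3·(16/3)·16-(3·(16/3)+(32/3))·(16-(64/5)))/(6·16³·100000) = -3584/6328125 m
Superposition: y = Σ y_i = -2080256/158203125 m ≈ -0.013149 m

y(64/5) = -2080256/158203125 m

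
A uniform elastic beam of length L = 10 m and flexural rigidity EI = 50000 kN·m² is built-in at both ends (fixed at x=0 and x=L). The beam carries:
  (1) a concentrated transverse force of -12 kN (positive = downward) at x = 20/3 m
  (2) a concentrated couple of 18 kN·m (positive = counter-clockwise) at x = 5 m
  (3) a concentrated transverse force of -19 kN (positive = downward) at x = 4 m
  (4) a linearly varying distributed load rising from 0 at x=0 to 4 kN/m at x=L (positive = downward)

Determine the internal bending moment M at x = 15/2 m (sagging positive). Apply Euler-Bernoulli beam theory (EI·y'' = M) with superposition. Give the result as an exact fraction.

M(15/2) = -2939/1800 kN·m

Load 1 — point force P=-12 kN at a=20/3 m (b=L-a=10/3):
  M_1 = Pa²(a+3b)(L-x)/L³ - Pa²b/L²  [x>a] = (-12)·(20/3)²·((20/3)+3·(10/3))·(10-(15/2))/10³ - (-12)·(20/3)²·(10/3)/10² = -40/9 kN·m
Load 2 — applied couple M₀=18 kN·m at a=5 m (b=L-a=5):
  M_2 = R_Ax - M_A - M₀  [x>a] with R_A=27/10, M_A=9/2 = (27/10)·(15/2) - (9/2) - 18 = -9/4 kN·m
Load 3 — point force P=-19 kN at a=4 m (b=L-a=6):
  M_3 = Pa²(a+3b)(L-x)/L³ - Pa²b/L²  [x>a] = (-19)·4²·(4+3·6)·(10-(15/2))/10³ - (-19)·4²·6/10² = 38/25 kN·m
Load 4 — triangular load w₀=4 kN/m (0→w₀ over full span):
  M_4 = 3w₀Lx/20 - w₀L²/30 - w₀x³/(6L) = 3·4·10·(15/2)/20 - 4·10²/30 - 4·(15/2)³/(6·10) = 85/24 kN·m
Superposition: M = Σ M_i = -2939/1800 kN·m ≈ -1.632778 kN·m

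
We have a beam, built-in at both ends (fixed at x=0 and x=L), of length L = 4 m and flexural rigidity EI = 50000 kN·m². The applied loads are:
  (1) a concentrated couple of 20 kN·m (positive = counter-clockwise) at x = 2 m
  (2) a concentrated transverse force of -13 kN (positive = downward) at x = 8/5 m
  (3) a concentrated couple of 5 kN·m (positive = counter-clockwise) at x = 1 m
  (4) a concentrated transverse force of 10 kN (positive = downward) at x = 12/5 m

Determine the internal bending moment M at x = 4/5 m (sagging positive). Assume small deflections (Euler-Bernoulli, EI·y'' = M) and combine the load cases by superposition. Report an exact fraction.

M(4/5) = 27873/10000 kN·m

Load 1 — applied couple M₀=20 kN·m at a=2 m (b=L-a=2):
  M_1 = R_Ax - M_A  [x≤a] with R_A=15/2, M_A=5 = (15/2)·(4/5) - 5 = 1 kN·m
Load 2 — point force P=-13 kN at a=8/5 m (b=L-a=12/5):
  M_2 = Pb²(3a+b)x/L³ - Pab²/L²  [x≤a] = (-13)·(12/5)²·(3·(8/5)+(12/5))·(4/5)/4³ - (-13)·(8/5)·(12/5)²/4² = 468/625 kN·m
Load 3 — applied couple M₀=5 kN·m at a=1 m (b=L-a=3):
  M_3 = R_Ax - M_A  [x≤a] with R_A=45/32, M_A=-15/16 = (45/32)·(4/5) - (-15/16) = 33/16 kN·m
Load 4 — point force P=10 kN at a=12/5 m (b=L-a=8/5):
  M_4 = Pb²(3a+b)x/L³ - Pab²/L²  [x≤a] = 10·(8/5)²·(3·(12/5)+(8/5))·(4/5)/4³ - 10·(12/5)·(8/5)²/4² = -128/125 kN·m
Superposition: M = Σ M_i = 27873/10000 kN·m ≈ 2.787300 kN·m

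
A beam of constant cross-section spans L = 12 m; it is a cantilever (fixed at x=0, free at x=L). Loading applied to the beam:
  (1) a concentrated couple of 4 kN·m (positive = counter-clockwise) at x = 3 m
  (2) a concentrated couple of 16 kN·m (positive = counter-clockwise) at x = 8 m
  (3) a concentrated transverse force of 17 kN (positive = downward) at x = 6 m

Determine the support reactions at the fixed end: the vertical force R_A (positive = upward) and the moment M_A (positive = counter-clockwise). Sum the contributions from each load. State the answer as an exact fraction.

Load 1 — applied couple M₀=4 kN·m at a=3 m (b=L-a=9):
  R_A = 0 kN
  M_A = -M₀ = -4 kN·m
Load 2 — applied couple M₀=16 kN·m at a=8 m (b=L-a=4):
  R_A = 0 kN
  M_A = -M₀ = -16 kN·m
Load 3 — point force P=17 kN at a=6 m (b=L-a=6):
  R_A = P = 17 kN
  M_A = Pa = 17·6 = 102 kN·m
Superposition: R_A = 17 kN, M_A = 82 kN·m

R_A = 17 kN, M_A = 82 kN·m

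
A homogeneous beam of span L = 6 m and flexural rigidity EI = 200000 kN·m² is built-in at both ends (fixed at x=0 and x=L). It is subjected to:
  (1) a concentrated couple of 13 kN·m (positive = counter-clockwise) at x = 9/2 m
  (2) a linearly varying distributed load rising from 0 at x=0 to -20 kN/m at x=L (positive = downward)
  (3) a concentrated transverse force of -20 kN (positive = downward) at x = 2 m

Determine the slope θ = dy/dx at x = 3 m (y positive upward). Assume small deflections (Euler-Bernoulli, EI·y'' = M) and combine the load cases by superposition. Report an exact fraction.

θ(3) = -221/19200000 rad

Load 1 — applied couple M₀=13 kN·m at a=9/2 m (b=L-a=3/2):
  θ_1 = (R_Ax²/2 - M_Ax)/EI  [x≤a] with R_A=39/16, M_A=65/16 = ((39/16)·3²/2 - (65/16)·3)/200000 = -39/6400000 rad
Load 2 — triangular load w₀=-20 kN/m (0→w₀ over full span):
  θ_2 = -w₀(2x(L-x)(L-2x)(x+2L)+x²(L-x)²)/(120LEI) = -(-20)·(2·3·(6-3)·(6-2·3)·(3+2·6)+3²·(6-3)²)/(120·6·200000) = 9/800000 rad
Load 3 — point force P=-20 kN at a=2 m (b=L-a=4):
  θ_3 = Pa²(L-x)(2bL-(3b+a)(L-x))/(2L³EI)  [x>a] = (-20)·2²·(6-3)·(2·4·6-(3·4+2)·(6-3))/(2·6³·200000) = -1/60000 rad
Superposition: θ = Σ θ_i = -221/19200000 rad ≈ -0.000012 rad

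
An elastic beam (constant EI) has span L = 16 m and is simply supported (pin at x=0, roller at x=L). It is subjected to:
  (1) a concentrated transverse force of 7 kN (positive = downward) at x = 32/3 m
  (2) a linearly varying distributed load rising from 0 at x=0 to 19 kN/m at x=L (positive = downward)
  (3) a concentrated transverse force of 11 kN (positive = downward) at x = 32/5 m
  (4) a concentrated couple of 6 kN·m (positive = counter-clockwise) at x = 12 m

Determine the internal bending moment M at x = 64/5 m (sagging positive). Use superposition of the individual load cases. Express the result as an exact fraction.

Load 1 — point force P=7 kN at a=32/3 m (b=L-a=16/3):
  M_1 = Pa(L-x)/L  [x>a] = 7·(32/3)·(16-(64/5))/16 = 224/15 kN·m
Load 2 — triangular load w₀=19 kN/m (0→w₀ over full span):
  M_2 = w₀Lx/6 - w₀x³/(6L) = 19·16·(64/5)/6 - 19·(64/5)³/(6·16) = 29184/125 kN·m
Load 3 — point force P=11 kN at a=32/5 m (b=L-a=48/5):
  M_3 = Pa(L-x)/L  [x>a] = 11·(32/5)·(16-(64/5))/16 = 352/25 kN·m
Load 4 — applied couple M₀=6 kN·m at a=12 m (b=L-a=4):
  M_4 = M₀x/L - M₀  [x>a] = 6·(64/5)/16 - 6 = -6/5 kN·m
Superposition: M = Σ M_i = 97982/375 kN·m ≈ 261.285333 kN·m

M(64/5) = 97982/375 kN·m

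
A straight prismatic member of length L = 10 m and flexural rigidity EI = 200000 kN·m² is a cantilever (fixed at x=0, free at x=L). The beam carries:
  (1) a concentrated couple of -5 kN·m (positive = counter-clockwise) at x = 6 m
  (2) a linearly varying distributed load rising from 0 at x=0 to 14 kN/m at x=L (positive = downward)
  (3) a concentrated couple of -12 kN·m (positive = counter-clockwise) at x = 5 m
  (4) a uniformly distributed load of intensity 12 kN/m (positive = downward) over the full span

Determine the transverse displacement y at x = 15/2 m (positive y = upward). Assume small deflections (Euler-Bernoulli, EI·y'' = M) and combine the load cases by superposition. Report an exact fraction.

Load 1 — applied couple M₀=-5 kN·m at a=6 m (b=L-a=4):
  y_1 = M₀a(2x-a)/(2EI)  [x>a] = (-5)·6·(2·(15/2)-6)/(2·200000) = -27/40000 m
Load 2 — triangular load w₀=14 kN/m (0→w₀ over full span):
  y_2 = (w₀Lx³/12-w₀L²x²/6-w₀x⁵/(120L))/EI = (14·10·(15/2)³/12-14·10²·(15/2)²/6-14·(15/2)⁵/(120·10))/200000 = -17367/409600 m
Load 3 — applied couple M₀=-12 kN·m at a=5 m (b=L-a=5):
  y_3 = M₀a(2x-a)/(2EI)  [x>a] = (-12)·5·(2·(15/2)-5)/(2·200000) = -3/2000 m
Load 4 — uniform load w=12 kN/m over full span:
  y_4 = -wx²(x²-4Lx+6L²)/(24EI) = -12·(15/2)²·((15/2)²-4·10·(15/2)+6·10²)/(24·200000) = -513/10240 m
Superposition: y = Σ y_i = -969447/10240000 m ≈ -0.094673 m

y(15/2) = -969447/10240000 m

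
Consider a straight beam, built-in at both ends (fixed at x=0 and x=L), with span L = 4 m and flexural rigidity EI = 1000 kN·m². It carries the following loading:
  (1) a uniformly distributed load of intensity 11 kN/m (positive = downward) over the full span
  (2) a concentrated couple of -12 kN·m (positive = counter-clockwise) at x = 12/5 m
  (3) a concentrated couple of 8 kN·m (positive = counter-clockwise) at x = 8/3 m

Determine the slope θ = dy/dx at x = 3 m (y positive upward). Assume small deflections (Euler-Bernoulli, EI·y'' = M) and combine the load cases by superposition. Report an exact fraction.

Load 1 — uniform load w=11 kN/m over full span:
  θ_1 = -wx(L-x)(L-2x)/(12EI) = -11·3·(4-3)·(4-2·3)/(12·1000) = 11/2000 rad
Load 2 — applied couple M₀=-12 kN·m at a=12/5 m (b=L-a=8/5):
  θ_2 = (R_Ax²/2 - M_Ax - M₀(x-a))/EI  [x>a] with R_A=-108/25, M_A=-96/25 = ((-108/25)·3²/2 - (-96/25)·3 - (-12)·(3-(12/5)))/1000 = -9/12500 rad
Load 3 — applied couple M₀=8 kN·m at a=8/3 m (b=L-a=4/3):
  θ_3 = (R_Ax²/2 - M_Ax - M₀(x-a))/EI  [x>a] with R_A=8/3, M_A=8/3 = ((8/3)·3²/2 - (8/3)·3 - 8·(3-(8/3)))/1000 = 1/750 rad
Superposition: θ = Σ θ_i = 917/150000 rad ≈ 0.006113 rad

θ(3) = 917/150000 rad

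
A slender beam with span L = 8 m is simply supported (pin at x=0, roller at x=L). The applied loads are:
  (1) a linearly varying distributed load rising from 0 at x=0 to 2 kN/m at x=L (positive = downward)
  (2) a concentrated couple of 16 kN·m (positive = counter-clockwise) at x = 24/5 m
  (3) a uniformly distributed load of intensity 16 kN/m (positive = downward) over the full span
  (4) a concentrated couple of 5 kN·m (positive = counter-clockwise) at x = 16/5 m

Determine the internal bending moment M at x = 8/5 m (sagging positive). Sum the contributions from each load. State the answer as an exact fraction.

Load 1 — triangular load w₀=2 kN/m (0→w₀ over full span):
  M_1 = w₀Lx/6 - w₀x³/(6L) = 2·8·(8/5)/6 - 2·(8/5)³/(6·8) = 512/125 kN·m
Load 2 — applied couple M₀=16 kN·m at a=24/5 m (b=L-a=16/5):
  M_2 = M₀x/L  [x≤a] = 16·(8/5)/8 = 16/5 kN·m
Load 3 — uniform load w=16 kN/m over full span:
  M_3 = wx(L-x)/2 = 16·(8/5)·(8-(8/5))/2 = 2048/25 kN·m
Load 4 — applied couple M₀=5 kN·m at a=16/5 m (b=L-a=24/5):
  M_4 = M₀x/L  [x≤a] = 5·(8/5)/8 = 1 kN·m
Superposition: M = Σ M_i = 11277/125 kN·m ≈ 90.216000 kN·m

M(8/5) = 11277/125 kN·m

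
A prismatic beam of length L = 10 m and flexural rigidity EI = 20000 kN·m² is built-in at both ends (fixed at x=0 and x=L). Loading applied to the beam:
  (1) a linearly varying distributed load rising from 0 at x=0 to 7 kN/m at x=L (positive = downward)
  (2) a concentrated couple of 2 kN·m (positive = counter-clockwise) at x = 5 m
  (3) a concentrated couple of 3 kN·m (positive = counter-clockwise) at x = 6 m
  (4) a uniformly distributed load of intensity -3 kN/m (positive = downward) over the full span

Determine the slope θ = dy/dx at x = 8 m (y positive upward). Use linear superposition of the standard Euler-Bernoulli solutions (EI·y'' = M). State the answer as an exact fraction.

Load 1 — triangular load w₀=7 kN/m (0→w₀ over full span):
  θ_1 = -w₀(2x(L-x)(L-2x)(x+2L)+x²(L-x)²)/(120LEI) = -7·(2·8·(10-8)·(10-2·8)·(8+2·10)+8²·(10-8)²)/(120·10·20000) = 14/9375 rad
Load 2 — applied couple M₀=2 kN·m at a=5 m (b=L-a=5):
  θ_2 = (R_Ax²/2 - M_Ax - M₀(x-a))/EI  [x>a] with R_A=3/10, M_A=1/2 = ((3/10)·8²/2 - (1/2)·8 - 2·(8-5))/20000 = -1/50000 rad
Load 3 — applied couple M₀=3 kN·m at a=6 m (b=L-a=4):
  θ_3 = (R_Ax²/2 - M_Ax - M₀(x-a))/EI  [x>a] with R_A=54/125, M_A=24/25 = ((54/125)·8²/2 - (24/25)·8 - 3·(8-6))/20000 = 9/1250000 rad
Load 4 — uniform load w=-3 kN/m over full span:
  θ_4 = -wx(L-x)(L-2x)/(12EI) = -(-3)·8·(10-8)·(10-2·8)/(12·20000) = -3/2500 rad
Superposition: θ = Σ θ_i = 263/937500 rad ≈ 0.000281 rad

θ(8) = 263/937500 rad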